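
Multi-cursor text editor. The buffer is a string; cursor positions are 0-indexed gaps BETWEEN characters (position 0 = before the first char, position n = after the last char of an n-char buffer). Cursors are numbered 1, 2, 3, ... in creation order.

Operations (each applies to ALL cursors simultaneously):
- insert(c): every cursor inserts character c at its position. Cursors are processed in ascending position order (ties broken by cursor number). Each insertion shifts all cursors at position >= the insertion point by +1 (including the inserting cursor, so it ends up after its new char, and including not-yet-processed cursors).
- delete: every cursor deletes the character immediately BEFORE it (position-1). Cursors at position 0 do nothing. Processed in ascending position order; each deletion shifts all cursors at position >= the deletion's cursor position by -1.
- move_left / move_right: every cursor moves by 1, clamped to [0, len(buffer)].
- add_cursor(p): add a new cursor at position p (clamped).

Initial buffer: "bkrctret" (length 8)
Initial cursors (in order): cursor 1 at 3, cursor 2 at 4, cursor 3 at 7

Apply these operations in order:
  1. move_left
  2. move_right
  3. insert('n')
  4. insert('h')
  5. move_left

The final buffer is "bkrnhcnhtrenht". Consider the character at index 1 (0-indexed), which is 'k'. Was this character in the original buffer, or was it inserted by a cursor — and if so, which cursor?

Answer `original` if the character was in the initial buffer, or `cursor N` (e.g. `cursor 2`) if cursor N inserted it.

Answer: original

Derivation:
After op 1 (move_left): buffer="bkrctret" (len 8), cursors c1@2 c2@3 c3@6, authorship ........
After op 2 (move_right): buffer="bkrctret" (len 8), cursors c1@3 c2@4 c3@7, authorship ........
After op 3 (insert('n')): buffer="bkrncntrent" (len 11), cursors c1@4 c2@6 c3@10, authorship ...1.2...3.
After op 4 (insert('h')): buffer="bkrnhcnhtrenht" (len 14), cursors c1@5 c2@8 c3@13, authorship ...11.22...33.
After op 5 (move_left): buffer="bkrnhcnhtrenht" (len 14), cursors c1@4 c2@7 c3@12, authorship ...11.22...33.
Authorship (.=original, N=cursor N): . . . 1 1 . 2 2 . . . 3 3 .
Index 1: author = original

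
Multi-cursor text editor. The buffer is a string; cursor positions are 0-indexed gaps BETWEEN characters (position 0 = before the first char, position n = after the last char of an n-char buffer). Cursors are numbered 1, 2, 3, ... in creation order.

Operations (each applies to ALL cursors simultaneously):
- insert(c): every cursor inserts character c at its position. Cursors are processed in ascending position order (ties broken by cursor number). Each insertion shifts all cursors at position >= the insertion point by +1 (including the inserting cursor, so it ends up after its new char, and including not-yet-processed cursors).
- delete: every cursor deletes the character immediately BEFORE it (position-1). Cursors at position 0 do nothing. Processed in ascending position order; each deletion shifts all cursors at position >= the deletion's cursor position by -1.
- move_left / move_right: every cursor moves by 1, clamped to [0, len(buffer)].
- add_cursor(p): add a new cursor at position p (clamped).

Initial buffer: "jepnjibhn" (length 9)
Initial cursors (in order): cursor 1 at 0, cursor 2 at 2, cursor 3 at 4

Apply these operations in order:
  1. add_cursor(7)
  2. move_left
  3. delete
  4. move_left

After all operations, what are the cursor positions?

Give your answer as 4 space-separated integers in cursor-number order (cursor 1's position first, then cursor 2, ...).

Answer: 0 0 0 2

Derivation:
After op 1 (add_cursor(7)): buffer="jepnjibhn" (len 9), cursors c1@0 c2@2 c3@4 c4@7, authorship .........
After op 2 (move_left): buffer="jepnjibhn" (len 9), cursors c1@0 c2@1 c3@3 c4@6, authorship .........
After op 3 (delete): buffer="enjbhn" (len 6), cursors c1@0 c2@0 c3@1 c4@3, authorship ......
After op 4 (move_left): buffer="enjbhn" (len 6), cursors c1@0 c2@0 c3@0 c4@2, authorship ......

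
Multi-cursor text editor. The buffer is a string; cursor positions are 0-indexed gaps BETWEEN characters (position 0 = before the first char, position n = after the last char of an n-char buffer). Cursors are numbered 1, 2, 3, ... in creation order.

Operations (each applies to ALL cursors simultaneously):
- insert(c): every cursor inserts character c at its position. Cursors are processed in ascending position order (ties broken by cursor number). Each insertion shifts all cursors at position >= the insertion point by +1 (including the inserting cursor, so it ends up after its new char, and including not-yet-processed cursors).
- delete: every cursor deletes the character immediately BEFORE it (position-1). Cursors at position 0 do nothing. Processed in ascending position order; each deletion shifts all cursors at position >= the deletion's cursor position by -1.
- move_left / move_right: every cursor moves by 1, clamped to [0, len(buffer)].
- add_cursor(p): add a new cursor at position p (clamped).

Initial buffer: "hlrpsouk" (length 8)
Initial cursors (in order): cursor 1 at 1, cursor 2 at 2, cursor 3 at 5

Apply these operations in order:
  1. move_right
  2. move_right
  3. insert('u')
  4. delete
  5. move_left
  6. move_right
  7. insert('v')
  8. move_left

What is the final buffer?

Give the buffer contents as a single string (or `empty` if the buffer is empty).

Answer: hlrvpvsouvk

Derivation:
After op 1 (move_right): buffer="hlrpsouk" (len 8), cursors c1@2 c2@3 c3@6, authorship ........
After op 2 (move_right): buffer="hlrpsouk" (len 8), cursors c1@3 c2@4 c3@7, authorship ........
After op 3 (insert('u')): buffer="hlrupusouuk" (len 11), cursors c1@4 c2@6 c3@10, authorship ...1.2...3.
After op 4 (delete): buffer="hlrpsouk" (len 8), cursors c1@3 c2@4 c3@7, authorship ........
After op 5 (move_left): buffer="hlrpsouk" (len 8), cursors c1@2 c2@3 c3@6, authorship ........
After op 6 (move_right): buffer="hlrpsouk" (len 8), cursors c1@3 c2@4 c3@7, authorship ........
After op 7 (insert('v')): buffer="hlrvpvsouvk" (len 11), cursors c1@4 c2@6 c3@10, authorship ...1.2...3.
After op 8 (move_left): buffer="hlrvpvsouvk" (len 11), cursors c1@3 c2@5 c3@9, authorship ...1.2...3.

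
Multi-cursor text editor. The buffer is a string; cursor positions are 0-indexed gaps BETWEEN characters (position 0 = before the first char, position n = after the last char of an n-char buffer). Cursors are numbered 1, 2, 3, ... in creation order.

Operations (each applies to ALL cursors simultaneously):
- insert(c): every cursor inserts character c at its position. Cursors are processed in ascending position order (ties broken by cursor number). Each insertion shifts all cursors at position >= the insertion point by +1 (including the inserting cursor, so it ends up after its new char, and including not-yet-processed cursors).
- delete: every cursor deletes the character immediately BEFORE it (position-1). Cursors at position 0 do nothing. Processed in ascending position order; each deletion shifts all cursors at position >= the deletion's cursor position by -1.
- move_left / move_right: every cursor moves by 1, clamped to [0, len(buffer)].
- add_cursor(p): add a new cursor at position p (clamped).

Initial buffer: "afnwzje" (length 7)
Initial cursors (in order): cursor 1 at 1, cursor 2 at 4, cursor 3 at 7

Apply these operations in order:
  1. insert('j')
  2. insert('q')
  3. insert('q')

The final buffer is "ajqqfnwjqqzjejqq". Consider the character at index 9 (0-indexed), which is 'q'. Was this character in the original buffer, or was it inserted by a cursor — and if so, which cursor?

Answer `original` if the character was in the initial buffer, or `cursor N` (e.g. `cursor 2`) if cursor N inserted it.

Answer: cursor 2

Derivation:
After op 1 (insert('j')): buffer="ajfnwjzjej" (len 10), cursors c1@2 c2@6 c3@10, authorship .1...2...3
After op 2 (insert('q')): buffer="ajqfnwjqzjejq" (len 13), cursors c1@3 c2@8 c3@13, authorship .11...22...33
After op 3 (insert('q')): buffer="ajqqfnwjqqzjejqq" (len 16), cursors c1@4 c2@10 c3@16, authorship .111...222...333
Authorship (.=original, N=cursor N): . 1 1 1 . . . 2 2 2 . . . 3 3 3
Index 9: author = 2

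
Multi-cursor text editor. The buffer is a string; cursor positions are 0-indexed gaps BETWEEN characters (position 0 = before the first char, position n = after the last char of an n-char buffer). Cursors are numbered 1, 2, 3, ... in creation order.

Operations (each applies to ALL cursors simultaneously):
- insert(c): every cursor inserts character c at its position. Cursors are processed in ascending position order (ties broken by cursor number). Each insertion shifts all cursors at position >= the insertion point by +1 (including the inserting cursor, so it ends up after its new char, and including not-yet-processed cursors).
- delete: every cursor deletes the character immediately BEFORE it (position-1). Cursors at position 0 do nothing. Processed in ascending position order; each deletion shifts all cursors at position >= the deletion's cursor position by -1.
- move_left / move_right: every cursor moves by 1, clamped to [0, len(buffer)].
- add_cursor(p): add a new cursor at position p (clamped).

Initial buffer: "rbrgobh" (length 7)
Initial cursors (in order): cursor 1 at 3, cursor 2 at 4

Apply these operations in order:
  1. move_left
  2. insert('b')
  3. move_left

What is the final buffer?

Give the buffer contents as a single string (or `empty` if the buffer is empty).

Answer: rbbrbgobh

Derivation:
After op 1 (move_left): buffer="rbrgobh" (len 7), cursors c1@2 c2@3, authorship .......
After op 2 (insert('b')): buffer="rbbrbgobh" (len 9), cursors c1@3 c2@5, authorship ..1.2....
After op 3 (move_left): buffer="rbbrbgobh" (len 9), cursors c1@2 c2@4, authorship ..1.2....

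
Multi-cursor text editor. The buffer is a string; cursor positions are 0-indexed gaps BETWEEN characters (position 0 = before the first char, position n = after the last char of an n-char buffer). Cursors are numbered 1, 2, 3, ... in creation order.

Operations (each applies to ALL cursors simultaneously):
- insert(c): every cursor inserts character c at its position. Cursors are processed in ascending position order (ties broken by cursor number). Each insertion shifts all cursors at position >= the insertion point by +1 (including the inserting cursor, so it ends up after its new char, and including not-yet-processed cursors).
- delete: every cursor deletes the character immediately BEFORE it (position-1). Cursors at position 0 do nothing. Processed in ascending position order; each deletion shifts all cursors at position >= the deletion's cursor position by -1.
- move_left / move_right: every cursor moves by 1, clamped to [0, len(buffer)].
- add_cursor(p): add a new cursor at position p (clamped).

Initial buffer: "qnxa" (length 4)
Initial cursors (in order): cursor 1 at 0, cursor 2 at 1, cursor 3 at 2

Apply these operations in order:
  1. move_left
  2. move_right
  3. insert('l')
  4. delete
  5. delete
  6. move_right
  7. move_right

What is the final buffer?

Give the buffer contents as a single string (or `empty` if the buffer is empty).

After op 1 (move_left): buffer="qnxa" (len 4), cursors c1@0 c2@0 c3@1, authorship ....
After op 2 (move_right): buffer="qnxa" (len 4), cursors c1@1 c2@1 c3@2, authorship ....
After op 3 (insert('l')): buffer="qllnlxa" (len 7), cursors c1@3 c2@3 c3@5, authorship .12.3..
After op 4 (delete): buffer="qnxa" (len 4), cursors c1@1 c2@1 c3@2, authorship ....
After op 5 (delete): buffer="xa" (len 2), cursors c1@0 c2@0 c3@0, authorship ..
After op 6 (move_right): buffer="xa" (len 2), cursors c1@1 c2@1 c3@1, authorship ..
After op 7 (move_right): buffer="xa" (len 2), cursors c1@2 c2@2 c3@2, authorship ..

Answer: xa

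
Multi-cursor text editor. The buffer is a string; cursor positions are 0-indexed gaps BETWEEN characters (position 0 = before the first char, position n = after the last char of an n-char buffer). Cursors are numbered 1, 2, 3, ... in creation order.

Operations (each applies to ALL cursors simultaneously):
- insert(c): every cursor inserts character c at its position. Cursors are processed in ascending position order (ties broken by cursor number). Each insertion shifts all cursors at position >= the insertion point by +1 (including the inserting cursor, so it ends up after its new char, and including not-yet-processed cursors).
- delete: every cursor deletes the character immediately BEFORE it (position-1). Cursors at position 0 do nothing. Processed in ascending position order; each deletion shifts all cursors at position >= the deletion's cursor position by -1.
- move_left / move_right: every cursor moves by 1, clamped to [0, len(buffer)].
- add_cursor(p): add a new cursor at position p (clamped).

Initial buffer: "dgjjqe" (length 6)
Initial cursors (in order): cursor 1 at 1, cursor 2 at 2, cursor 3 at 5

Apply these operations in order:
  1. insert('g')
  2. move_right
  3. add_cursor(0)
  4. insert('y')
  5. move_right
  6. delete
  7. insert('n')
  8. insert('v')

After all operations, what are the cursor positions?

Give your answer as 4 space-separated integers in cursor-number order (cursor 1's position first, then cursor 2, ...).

After op 1 (insert('g')): buffer="dgggjjqge" (len 9), cursors c1@2 c2@4 c3@8, authorship .1.2...3.
After op 2 (move_right): buffer="dgggjjqge" (len 9), cursors c1@3 c2@5 c3@9, authorship .1.2...3.
After op 3 (add_cursor(0)): buffer="dgggjjqge" (len 9), cursors c4@0 c1@3 c2@5 c3@9, authorship .1.2...3.
After op 4 (insert('y')): buffer="ydggygjyjqgey" (len 13), cursors c4@1 c1@5 c2@8 c3@13, authorship 4.1.12.2..3.3
After op 5 (move_right): buffer="ydggygjyjqgey" (len 13), cursors c4@2 c1@6 c2@9 c3@13, authorship 4.1.12.2..3.3
After op 6 (delete): buffer="yggyjyqge" (len 9), cursors c4@1 c1@4 c2@6 c3@9, authorship 41.1.2.3.
After op 7 (insert('n')): buffer="ynggynjynqgen" (len 13), cursors c4@2 c1@6 c2@9 c3@13, authorship 441.11.22.3.3
After op 8 (insert('v')): buffer="ynvggynvjynvqgenv" (len 17), cursors c4@3 c1@8 c2@12 c3@17, authorship 4441.111.222.3.33

Answer: 8 12 17 3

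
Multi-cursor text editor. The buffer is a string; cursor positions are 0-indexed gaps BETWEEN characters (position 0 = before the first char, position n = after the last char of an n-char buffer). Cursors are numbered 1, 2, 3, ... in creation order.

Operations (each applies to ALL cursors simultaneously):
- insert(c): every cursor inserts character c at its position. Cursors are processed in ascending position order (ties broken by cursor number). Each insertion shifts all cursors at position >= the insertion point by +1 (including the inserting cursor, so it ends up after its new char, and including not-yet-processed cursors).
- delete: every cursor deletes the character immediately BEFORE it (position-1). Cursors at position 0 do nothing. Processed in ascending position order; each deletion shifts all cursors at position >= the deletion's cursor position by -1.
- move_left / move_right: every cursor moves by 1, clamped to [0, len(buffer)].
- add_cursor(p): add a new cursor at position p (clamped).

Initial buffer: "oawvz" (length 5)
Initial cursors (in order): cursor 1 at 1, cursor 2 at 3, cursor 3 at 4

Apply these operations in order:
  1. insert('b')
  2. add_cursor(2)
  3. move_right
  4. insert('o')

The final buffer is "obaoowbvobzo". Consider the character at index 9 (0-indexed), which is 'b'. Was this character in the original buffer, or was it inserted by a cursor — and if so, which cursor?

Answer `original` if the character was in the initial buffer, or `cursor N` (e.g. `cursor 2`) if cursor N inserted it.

Answer: cursor 3

Derivation:
After op 1 (insert('b')): buffer="obawbvbz" (len 8), cursors c1@2 c2@5 c3@7, authorship .1..2.3.
After op 2 (add_cursor(2)): buffer="obawbvbz" (len 8), cursors c1@2 c4@2 c2@5 c3@7, authorship .1..2.3.
After op 3 (move_right): buffer="obawbvbz" (len 8), cursors c1@3 c4@3 c2@6 c3@8, authorship .1..2.3.
After op 4 (insert('o')): buffer="obaoowbvobzo" (len 12), cursors c1@5 c4@5 c2@9 c3@12, authorship .1.14.2.23.3
Authorship (.=original, N=cursor N): . 1 . 1 4 . 2 . 2 3 . 3
Index 9: author = 3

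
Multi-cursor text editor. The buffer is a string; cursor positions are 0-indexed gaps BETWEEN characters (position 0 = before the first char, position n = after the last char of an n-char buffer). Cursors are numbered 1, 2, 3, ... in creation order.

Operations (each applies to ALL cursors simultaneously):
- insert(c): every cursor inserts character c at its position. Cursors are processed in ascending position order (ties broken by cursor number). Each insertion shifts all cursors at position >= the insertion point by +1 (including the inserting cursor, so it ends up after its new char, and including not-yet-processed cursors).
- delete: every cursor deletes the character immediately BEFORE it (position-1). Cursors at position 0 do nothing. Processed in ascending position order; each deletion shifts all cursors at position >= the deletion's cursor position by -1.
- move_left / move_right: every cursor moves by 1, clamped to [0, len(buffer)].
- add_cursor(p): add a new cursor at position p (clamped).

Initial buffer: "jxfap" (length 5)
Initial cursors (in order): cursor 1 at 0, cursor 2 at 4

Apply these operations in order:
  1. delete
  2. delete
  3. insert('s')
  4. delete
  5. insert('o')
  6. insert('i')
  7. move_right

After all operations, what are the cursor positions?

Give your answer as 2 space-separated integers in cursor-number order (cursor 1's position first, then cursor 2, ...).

Answer: 3 7

Derivation:
After op 1 (delete): buffer="jxfp" (len 4), cursors c1@0 c2@3, authorship ....
After op 2 (delete): buffer="jxp" (len 3), cursors c1@0 c2@2, authorship ...
After op 3 (insert('s')): buffer="sjxsp" (len 5), cursors c1@1 c2@4, authorship 1..2.
After op 4 (delete): buffer="jxp" (len 3), cursors c1@0 c2@2, authorship ...
After op 5 (insert('o')): buffer="ojxop" (len 5), cursors c1@1 c2@4, authorship 1..2.
After op 6 (insert('i')): buffer="oijxoip" (len 7), cursors c1@2 c2@6, authorship 11..22.
After op 7 (move_right): buffer="oijxoip" (len 7), cursors c1@3 c2@7, authorship 11..22.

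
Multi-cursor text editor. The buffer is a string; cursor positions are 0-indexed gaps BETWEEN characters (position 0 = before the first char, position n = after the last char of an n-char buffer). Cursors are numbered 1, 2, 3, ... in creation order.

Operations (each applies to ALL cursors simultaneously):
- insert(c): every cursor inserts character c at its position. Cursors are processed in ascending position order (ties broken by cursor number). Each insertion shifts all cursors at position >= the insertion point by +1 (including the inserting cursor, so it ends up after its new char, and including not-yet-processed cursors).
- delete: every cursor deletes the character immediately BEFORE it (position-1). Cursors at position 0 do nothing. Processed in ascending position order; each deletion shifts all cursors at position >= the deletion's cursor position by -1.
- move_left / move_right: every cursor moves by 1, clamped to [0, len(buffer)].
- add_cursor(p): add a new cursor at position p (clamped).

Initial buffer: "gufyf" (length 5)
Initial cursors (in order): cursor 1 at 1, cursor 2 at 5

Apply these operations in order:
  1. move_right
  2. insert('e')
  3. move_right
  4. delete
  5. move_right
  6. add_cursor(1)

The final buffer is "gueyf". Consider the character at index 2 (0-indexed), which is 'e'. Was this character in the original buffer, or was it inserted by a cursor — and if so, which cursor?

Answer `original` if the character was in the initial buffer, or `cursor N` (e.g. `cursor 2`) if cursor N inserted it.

Answer: cursor 1

Derivation:
After op 1 (move_right): buffer="gufyf" (len 5), cursors c1@2 c2@5, authorship .....
After op 2 (insert('e')): buffer="guefyfe" (len 7), cursors c1@3 c2@7, authorship ..1...2
After op 3 (move_right): buffer="guefyfe" (len 7), cursors c1@4 c2@7, authorship ..1...2
After op 4 (delete): buffer="gueyf" (len 5), cursors c1@3 c2@5, authorship ..1..
After op 5 (move_right): buffer="gueyf" (len 5), cursors c1@4 c2@5, authorship ..1..
After op 6 (add_cursor(1)): buffer="gueyf" (len 5), cursors c3@1 c1@4 c2@5, authorship ..1..
Authorship (.=original, N=cursor N): . . 1 . .
Index 2: author = 1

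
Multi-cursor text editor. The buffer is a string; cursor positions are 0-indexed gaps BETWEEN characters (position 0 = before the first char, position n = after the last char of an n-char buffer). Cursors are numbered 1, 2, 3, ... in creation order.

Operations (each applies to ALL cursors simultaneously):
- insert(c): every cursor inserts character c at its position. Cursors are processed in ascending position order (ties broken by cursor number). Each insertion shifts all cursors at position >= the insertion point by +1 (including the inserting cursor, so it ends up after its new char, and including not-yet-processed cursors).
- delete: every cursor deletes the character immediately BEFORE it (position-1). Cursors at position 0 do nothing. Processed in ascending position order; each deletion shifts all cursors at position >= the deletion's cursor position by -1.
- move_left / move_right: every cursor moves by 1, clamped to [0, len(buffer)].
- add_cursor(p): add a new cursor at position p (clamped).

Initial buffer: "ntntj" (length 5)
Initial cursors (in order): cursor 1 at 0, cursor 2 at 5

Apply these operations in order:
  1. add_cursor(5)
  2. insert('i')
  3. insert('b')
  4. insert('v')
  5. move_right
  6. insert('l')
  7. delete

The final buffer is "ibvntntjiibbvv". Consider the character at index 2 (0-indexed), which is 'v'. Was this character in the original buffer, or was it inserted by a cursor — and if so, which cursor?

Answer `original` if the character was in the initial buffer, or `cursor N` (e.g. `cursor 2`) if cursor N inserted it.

After op 1 (add_cursor(5)): buffer="ntntj" (len 5), cursors c1@0 c2@5 c3@5, authorship .....
After op 2 (insert('i')): buffer="intntjii" (len 8), cursors c1@1 c2@8 c3@8, authorship 1.....23
After op 3 (insert('b')): buffer="ibntntjiibb" (len 11), cursors c1@2 c2@11 c3@11, authorship 11.....2323
After op 4 (insert('v')): buffer="ibvntntjiibbvv" (len 14), cursors c1@3 c2@14 c3@14, authorship 111.....232323
After op 5 (move_right): buffer="ibvntntjiibbvv" (len 14), cursors c1@4 c2@14 c3@14, authorship 111.....232323
After op 6 (insert('l')): buffer="ibvnltntjiibbvvll" (len 17), cursors c1@5 c2@17 c3@17, authorship 111.1....23232323
After op 7 (delete): buffer="ibvntntjiibbvv" (len 14), cursors c1@4 c2@14 c3@14, authorship 111.....232323
Authorship (.=original, N=cursor N): 1 1 1 . . . . . 2 3 2 3 2 3
Index 2: author = 1

Answer: cursor 1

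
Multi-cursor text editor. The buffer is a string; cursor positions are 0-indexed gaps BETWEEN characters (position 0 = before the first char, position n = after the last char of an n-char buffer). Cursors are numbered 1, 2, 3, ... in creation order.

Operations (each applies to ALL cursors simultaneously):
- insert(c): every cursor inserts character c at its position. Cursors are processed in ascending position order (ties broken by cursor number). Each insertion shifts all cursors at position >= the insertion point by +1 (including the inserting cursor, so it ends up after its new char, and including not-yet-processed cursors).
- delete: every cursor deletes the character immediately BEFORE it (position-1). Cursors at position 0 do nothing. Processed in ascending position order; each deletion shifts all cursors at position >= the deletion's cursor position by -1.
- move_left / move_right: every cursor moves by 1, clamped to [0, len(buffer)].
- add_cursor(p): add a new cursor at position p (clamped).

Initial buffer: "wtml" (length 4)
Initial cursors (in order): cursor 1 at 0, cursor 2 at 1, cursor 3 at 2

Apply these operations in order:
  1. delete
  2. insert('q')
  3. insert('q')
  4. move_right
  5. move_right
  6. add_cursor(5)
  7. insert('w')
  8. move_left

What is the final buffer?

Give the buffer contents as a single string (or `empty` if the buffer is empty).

After op 1 (delete): buffer="ml" (len 2), cursors c1@0 c2@0 c3@0, authorship ..
After op 2 (insert('q')): buffer="qqqml" (len 5), cursors c1@3 c2@3 c3@3, authorship 123..
After op 3 (insert('q')): buffer="qqqqqqml" (len 8), cursors c1@6 c2@6 c3@6, authorship 123123..
After op 4 (move_right): buffer="qqqqqqml" (len 8), cursors c1@7 c2@7 c3@7, authorship 123123..
After op 5 (move_right): buffer="qqqqqqml" (len 8), cursors c1@8 c2@8 c3@8, authorship 123123..
After op 6 (add_cursor(5)): buffer="qqqqqqml" (len 8), cursors c4@5 c1@8 c2@8 c3@8, authorship 123123..
After op 7 (insert('w')): buffer="qqqqqwqmlwww" (len 12), cursors c4@6 c1@12 c2@12 c3@12, authorship 1231243..123
After op 8 (move_left): buffer="qqqqqwqmlwww" (len 12), cursors c4@5 c1@11 c2@11 c3@11, authorship 1231243..123

Answer: qqqqqwqmlwww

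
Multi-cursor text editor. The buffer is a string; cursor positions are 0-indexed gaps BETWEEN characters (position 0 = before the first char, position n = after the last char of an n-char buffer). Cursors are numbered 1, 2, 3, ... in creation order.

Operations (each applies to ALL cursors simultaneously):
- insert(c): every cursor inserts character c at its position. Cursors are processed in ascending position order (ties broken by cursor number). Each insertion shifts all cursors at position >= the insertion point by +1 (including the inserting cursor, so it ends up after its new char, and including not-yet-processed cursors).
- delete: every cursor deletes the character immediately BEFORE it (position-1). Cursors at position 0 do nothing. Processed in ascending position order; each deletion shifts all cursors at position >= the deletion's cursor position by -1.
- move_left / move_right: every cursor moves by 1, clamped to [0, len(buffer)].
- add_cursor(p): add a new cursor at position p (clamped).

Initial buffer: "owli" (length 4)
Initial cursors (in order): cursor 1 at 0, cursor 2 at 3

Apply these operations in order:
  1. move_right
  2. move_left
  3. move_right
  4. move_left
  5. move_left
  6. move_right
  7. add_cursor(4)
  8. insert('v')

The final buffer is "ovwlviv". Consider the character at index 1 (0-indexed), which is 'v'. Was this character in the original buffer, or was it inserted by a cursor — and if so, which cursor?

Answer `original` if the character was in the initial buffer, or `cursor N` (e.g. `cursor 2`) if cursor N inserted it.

Answer: cursor 1

Derivation:
After op 1 (move_right): buffer="owli" (len 4), cursors c1@1 c2@4, authorship ....
After op 2 (move_left): buffer="owli" (len 4), cursors c1@0 c2@3, authorship ....
After op 3 (move_right): buffer="owli" (len 4), cursors c1@1 c2@4, authorship ....
After op 4 (move_left): buffer="owli" (len 4), cursors c1@0 c2@3, authorship ....
After op 5 (move_left): buffer="owli" (len 4), cursors c1@0 c2@2, authorship ....
After op 6 (move_right): buffer="owli" (len 4), cursors c1@1 c2@3, authorship ....
After op 7 (add_cursor(4)): buffer="owli" (len 4), cursors c1@1 c2@3 c3@4, authorship ....
After op 8 (insert('v')): buffer="ovwlviv" (len 7), cursors c1@2 c2@5 c3@7, authorship .1..2.3
Authorship (.=original, N=cursor N): . 1 . . 2 . 3
Index 1: author = 1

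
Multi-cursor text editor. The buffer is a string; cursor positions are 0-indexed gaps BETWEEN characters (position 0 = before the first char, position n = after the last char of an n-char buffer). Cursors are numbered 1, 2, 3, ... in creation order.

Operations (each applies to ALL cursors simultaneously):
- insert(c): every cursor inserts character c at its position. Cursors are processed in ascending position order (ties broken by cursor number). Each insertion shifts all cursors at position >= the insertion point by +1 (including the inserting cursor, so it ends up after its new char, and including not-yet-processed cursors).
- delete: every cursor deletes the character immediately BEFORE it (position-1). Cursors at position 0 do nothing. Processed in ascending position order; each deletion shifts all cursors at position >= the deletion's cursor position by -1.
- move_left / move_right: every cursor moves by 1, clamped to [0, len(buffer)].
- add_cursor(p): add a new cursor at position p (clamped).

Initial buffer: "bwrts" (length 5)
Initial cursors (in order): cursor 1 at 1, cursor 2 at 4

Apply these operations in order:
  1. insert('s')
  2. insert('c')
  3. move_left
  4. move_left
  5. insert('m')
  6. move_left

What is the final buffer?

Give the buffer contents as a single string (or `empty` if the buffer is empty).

Answer: bmscwrtmscs

Derivation:
After op 1 (insert('s')): buffer="bswrtss" (len 7), cursors c1@2 c2@6, authorship .1...2.
After op 2 (insert('c')): buffer="bscwrtscs" (len 9), cursors c1@3 c2@8, authorship .11...22.
After op 3 (move_left): buffer="bscwrtscs" (len 9), cursors c1@2 c2@7, authorship .11...22.
After op 4 (move_left): buffer="bscwrtscs" (len 9), cursors c1@1 c2@6, authorship .11...22.
After op 5 (insert('m')): buffer="bmscwrtmscs" (len 11), cursors c1@2 c2@8, authorship .111...222.
After op 6 (move_left): buffer="bmscwrtmscs" (len 11), cursors c1@1 c2@7, authorship .111...222.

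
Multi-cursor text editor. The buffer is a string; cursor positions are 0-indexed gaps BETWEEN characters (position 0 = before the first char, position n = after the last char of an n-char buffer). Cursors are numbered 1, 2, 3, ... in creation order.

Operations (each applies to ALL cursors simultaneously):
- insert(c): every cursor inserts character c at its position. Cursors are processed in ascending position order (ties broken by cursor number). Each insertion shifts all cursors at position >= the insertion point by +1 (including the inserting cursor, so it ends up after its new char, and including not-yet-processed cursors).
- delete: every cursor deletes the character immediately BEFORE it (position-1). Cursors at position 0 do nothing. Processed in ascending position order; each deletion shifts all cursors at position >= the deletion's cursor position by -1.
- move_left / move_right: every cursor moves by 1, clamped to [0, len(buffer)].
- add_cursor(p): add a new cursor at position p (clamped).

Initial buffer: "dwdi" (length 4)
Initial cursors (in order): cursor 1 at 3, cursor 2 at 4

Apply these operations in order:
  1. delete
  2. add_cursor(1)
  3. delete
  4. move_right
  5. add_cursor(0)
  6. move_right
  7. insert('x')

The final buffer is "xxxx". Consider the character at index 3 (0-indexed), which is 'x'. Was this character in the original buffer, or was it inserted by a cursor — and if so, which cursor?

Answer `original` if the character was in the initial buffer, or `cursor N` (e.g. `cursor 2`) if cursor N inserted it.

After op 1 (delete): buffer="dw" (len 2), cursors c1@2 c2@2, authorship ..
After op 2 (add_cursor(1)): buffer="dw" (len 2), cursors c3@1 c1@2 c2@2, authorship ..
After op 3 (delete): buffer="" (len 0), cursors c1@0 c2@0 c3@0, authorship 
After op 4 (move_right): buffer="" (len 0), cursors c1@0 c2@0 c3@0, authorship 
After op 5 (add_cursor(0)): buffer="" (len 0), cursors c1@0 c2@0 c3@0 c4@0, authorship 
After op 6 (move_right): buffer="" (len 0), cursors c1@0 c2@0 c3@0 c4@0, authorship 
After op 7 (insert('x')): buffer="xxxx" (len 4), cursors c1@4 c2@4 c3@4 c4@4, authorship 1234
Authorship (.=original, N=cursor N): 1 2 3 4
Index 3: author = 4

Answer: cursor 4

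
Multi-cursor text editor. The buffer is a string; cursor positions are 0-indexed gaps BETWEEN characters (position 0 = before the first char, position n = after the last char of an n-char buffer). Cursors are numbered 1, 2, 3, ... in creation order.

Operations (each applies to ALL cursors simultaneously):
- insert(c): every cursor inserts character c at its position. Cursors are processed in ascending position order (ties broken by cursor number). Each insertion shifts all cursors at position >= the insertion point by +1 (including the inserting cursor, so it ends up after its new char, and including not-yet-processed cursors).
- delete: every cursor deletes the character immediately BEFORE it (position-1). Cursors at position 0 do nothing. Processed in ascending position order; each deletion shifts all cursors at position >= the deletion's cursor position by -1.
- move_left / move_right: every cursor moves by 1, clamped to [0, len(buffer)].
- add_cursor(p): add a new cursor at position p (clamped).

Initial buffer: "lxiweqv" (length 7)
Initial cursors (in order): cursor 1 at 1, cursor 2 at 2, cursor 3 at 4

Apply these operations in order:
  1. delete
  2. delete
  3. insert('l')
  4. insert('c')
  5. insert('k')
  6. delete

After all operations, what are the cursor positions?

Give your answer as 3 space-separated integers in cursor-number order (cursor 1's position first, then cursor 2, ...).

After op 1 (delete): buffer="ieqv" (len 4), cursors c1@0 c2@0 c3@1, authorship ....
After op 2 (delete): buffer="eqv" (len 3), cursors c1@0 c2@0 c3@0, authorship ...
After op 3 (insert('l')): buffer="llleqv" (len 6), cursors c1@3 c2@3 c3@3, authorship 123...
After op 4 (insert('c')): buffer="lllccceqv" (len 9), cursors c1@6 c2@6 c3@6, authorship 123123...
After op 5 (insert('k')): buffer="lllccckkkeqv" (len 12), cursors c1@9 c2@9 c3@9, authorship 123123123...
After op 6 (delete): buffer="lllccceqv" (len 9), cursors c1@6 c2@6 c3@6, authorship 123123...

Answer: 6 6 6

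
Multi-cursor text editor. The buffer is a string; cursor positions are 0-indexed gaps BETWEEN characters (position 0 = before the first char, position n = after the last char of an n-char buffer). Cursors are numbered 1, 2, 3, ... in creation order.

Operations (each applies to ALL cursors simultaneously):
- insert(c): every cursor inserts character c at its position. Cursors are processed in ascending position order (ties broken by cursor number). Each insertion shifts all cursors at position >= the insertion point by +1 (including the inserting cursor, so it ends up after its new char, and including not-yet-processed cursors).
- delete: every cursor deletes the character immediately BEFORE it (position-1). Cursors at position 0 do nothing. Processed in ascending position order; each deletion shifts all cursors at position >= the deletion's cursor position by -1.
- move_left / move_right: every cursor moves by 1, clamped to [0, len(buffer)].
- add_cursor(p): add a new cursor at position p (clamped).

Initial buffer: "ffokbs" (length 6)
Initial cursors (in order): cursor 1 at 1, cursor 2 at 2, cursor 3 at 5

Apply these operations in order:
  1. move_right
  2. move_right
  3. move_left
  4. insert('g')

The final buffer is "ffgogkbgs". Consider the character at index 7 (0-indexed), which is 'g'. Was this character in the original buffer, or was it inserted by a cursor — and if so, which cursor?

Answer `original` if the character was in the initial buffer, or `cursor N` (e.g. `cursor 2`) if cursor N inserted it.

After op 1 (move_right): buffer="ffokbs" (len 6), cursors c1@2 c2@3 c3@6, authorship ......
After op 2 (move_right): buffer="ffokbs" (len 6), cursors c1@3 c2@4 c3@6, authorship ......
After op 3 (move_left): buffer="ffokbs" (len 6), cursors c1@2 c2@3 c3@5, authorship ......
After op 4 (insert('g')): buffer="ffgogkbgs" (len 9), cursors c1@3 c2@5 c3@8, authorship ..1.2..3.
Authorship (.=original, N=cursor N): . . 1 . 2 . . 3 .
Index 7: author = 3

Answer: cursor 3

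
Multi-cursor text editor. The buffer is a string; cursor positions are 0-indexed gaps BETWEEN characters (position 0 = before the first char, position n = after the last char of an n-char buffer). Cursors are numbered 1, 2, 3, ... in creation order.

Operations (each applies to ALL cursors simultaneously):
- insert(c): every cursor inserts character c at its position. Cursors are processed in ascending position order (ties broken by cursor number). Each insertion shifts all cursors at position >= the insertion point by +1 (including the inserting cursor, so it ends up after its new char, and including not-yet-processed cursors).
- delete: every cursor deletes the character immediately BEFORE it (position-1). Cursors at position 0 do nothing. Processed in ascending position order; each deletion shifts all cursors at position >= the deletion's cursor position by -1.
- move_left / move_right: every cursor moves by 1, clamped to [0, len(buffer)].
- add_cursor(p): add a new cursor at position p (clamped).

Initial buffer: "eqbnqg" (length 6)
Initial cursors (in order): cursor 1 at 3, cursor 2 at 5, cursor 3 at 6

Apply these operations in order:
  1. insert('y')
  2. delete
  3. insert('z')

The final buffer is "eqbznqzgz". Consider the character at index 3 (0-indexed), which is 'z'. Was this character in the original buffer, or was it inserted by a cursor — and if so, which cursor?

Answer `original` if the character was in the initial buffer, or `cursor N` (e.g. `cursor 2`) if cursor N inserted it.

Answer: cursor 1

Derivation:
After op 1 (insert('y')): buffer="eqbynqygy" (len 9), cursors c1@4 c2@7 c3@9, authorship ...1..2.3
After op 2 (delete): buffer="eqbnqg" (len 6), cursors c1@3 c2@5 c3@6, authorship ......
After op 3 (insert('z')): buffer="eqbznqzgz" (len 9), cursors c1@4 c2@7 c3@9, authorship ...1..2.3
Authorship (.=original, N=cursor N): . . . 1 . . 2 . 3
Index 3: author = 1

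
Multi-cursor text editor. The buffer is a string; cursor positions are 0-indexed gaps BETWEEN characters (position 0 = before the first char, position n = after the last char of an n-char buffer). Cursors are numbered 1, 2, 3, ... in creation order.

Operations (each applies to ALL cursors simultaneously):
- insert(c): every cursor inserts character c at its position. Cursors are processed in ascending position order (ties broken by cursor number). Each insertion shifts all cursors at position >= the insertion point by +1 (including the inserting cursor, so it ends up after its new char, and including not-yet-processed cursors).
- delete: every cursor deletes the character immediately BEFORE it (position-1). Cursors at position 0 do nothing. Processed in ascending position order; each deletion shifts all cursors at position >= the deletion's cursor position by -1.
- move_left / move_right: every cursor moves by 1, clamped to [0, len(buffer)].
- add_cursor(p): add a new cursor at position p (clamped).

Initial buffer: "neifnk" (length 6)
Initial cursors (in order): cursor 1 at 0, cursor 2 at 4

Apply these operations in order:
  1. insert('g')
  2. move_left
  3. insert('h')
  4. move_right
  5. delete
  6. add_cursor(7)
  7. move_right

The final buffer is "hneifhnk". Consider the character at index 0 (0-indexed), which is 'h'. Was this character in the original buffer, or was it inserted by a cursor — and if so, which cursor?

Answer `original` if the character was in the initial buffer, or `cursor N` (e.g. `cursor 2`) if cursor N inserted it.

After op 1 (insert('g')): buffer="gneifgnk" (len 8), cursors c1@1 c2@6, authorship 1....2..
After op 2 (move_left): buffer="gneifgnk" (len 8), cursors c1@0 c2@5, authorship 1....2..
After op 3 (insert('h')): buffer="hgneifhgnk" (len 10), cursors c1@1 c2@7, authorship 11....22..
After op 4 (move_right): buffer="hgneifhgnk" (len 10), cursors c1@2 c2@8, authorship 11....22..
After op 5 (delete): buffer="hneifhnk" (len 8), cursors c1@1 c2@6, authorship 1....2..
After op 6 (add_cursor(7)): buffer="hneifhnk" (len 8), cursors c1@1 c2@6 c3@7, authorship 1....2..
After op 7 (move_right): buffer="hneifhnk" (len 8), cursors c1@2 c2@7 c3@8, authorship 1....2..
Authorship (.=original, N=cursor N): 1 . . . . 2 . .
Index 0: author = 1

Answer: cursor 1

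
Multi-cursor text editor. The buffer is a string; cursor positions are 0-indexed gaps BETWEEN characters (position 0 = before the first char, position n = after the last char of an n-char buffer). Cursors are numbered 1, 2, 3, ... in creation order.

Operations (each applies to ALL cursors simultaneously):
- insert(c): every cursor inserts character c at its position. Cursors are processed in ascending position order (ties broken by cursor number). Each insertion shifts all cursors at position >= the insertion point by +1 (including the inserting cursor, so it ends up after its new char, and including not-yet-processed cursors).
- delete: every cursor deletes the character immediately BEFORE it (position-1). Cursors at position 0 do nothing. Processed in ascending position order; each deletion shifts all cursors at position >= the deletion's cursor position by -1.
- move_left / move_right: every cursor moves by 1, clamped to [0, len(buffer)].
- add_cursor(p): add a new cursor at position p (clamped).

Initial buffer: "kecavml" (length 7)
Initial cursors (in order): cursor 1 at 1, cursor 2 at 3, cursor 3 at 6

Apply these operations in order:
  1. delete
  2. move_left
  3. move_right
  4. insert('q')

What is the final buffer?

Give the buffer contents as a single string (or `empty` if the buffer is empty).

Answer: eqqavql

Derivation:
After op 1 (delete): buffer="eavl" (len 4), cursors c1@0 c2@1 c3@3, authorship ....
After op 2 (move_left): buffer="eavl" (len 4), cursors c1@0 c2@0 c3@2, authorship ....
After op 3 (move_right): buffer="eavl" (len 4), cursors c1@1 c2@1 c3@3, authorship ....
After op 4 (insert('q')): buffer="eqqavql" (len 7), cursors c1@3 c2@3 c3@6, authorship .12..3.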